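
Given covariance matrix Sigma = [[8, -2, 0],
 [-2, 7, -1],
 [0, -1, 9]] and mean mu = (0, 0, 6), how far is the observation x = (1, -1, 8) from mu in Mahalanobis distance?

Step 1 — centre the observation: (x - mu) = (1, -1, 2).

Step 2 — invert Sigma (cofactor / det for 3×3, or solve directly):
  Sigma^{-1} = [[0.1348, 0.0391, 0.0043],
 [0.0391, 0.1565, 0.0174],
 [0.0043, 0.0174, 0.113]].

Step 3 — form the quadratic (x - mu)^T · Sigma^{-1} · (x - mu):
  Sigma^{-1} · (x - mu) = (0.1043, -0.0826, 0.213).
  (x - mu)^T · [Sigma^{-1} · (x - mu)] = (1)·(0.1043) + (-1)·(-0.0826) + (2)·(0.213) = 0.613.

Step 4 — take square root: d = √(0.613) ≈ 0.783.

d(x, mu) = √(0.613) ≈ 0.783


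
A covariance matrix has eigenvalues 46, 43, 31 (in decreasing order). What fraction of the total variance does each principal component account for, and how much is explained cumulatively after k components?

Step 1 — total variance = trace(Sigma) = Σ λ_i = 46 + 43 + 31 = 120.

Step 2 — fraction explained by component i = λ_i / Σ λ:
  PC1: 46/120 = 0.3833
  PC2: 43/120 = 0.3583
  PC3: 31/120 = 0.2583

Step 3 — cumulative fraction after k components = (λ_1 + ... + λ_k) / Σ λ:
  k = 1: 46/120 = 0.3833
  k = 2: (46 + 43)/120 = 89/120 = 0.7417
  k = 3: (46 + 43 + 31)/120 = 120/120 = 1

Summary (fraction, with percent):

explained: PC1 0.3833 (38.33%), PC2 0.3583 (35.83%), PC3 0.2583 (25.83%);  cumulative: 0.3833, 0.7417, 1


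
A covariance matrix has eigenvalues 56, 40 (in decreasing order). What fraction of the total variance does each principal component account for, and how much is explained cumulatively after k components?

Step 1 — total variance = trace(Sigma) = Σ λ_i = 56 + 40 = 96.

Step 2 — fraction explained by component i = λ_i / Σ λ:
  PC1: 56/96 = 0.5833
  PC2: 40/96 = 0.4167

Step 3 — cumulative fraction after k components = (λ_1 + ... + λ_k) / Σ λ:
  k = 1: 56/96 = 0.5833
  k = 2: (56 + 40)/96 = 96/96 = 1

Summary (fraction, with percent):

explained: PC1 0.5833 (58.33%), PC2 0.4167 (41.67%);  cumulative: 0.5833, 1


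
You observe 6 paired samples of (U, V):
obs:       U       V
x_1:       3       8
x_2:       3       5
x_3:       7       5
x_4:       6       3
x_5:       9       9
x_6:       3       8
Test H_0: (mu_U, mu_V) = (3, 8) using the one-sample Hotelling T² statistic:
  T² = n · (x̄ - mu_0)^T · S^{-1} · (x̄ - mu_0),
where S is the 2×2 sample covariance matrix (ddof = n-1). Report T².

Step 1 — sample mean vector:
  mean(U) = (3 + 3 + 7 + 6 + 9 + 3) / 6 = 31/6 = 5.1667
  mean(V) = (8 + 5 + 5 + 3 + 9 + 8) / 6 = 38/6 = 6.3333
  x̄ = (5.1667, 6.3333),  deviation x̄ - mu_0 = (5.1667, 6.3333) - (3, 8) = (2.1667, -1.6667).

Step 2 — sample covariance matrix, S[i,j] = (1/(n-1)) · Σ_k (x_{k,i} - mean_i) · (x_{k,j} - mean_j), divisor n-1 = 5:
  S[U,U] = ((-2.1667)·(-2.1667) + (-2.1667)·(-2.1667) + (1.8333)·(1.8333) + (0.8333)·(0.8333) + (3.8333)·(3.8333) + (-2.1667)·(-2.1667)) / 5 = 32.8333/5 = 6.5667
  S[U,V] = ((-2.1667)·(1.6667) + (-2.1667)·(-1.3333) + (1.8333)·(-1.3333) + (0.8333)·(-3.3333) + (3.8333)·(2.6667) + (-2.1667)·(1.6667)) / 5 = 0.6667/5 = 0.1333
  S[V,V] = ((1.6667)·(1.6667) + (-1.3333)·(-1.3333) + (-1.3333)·(-1.3333) + (-3.3333)·(-3.3333) + (2.6667)·(2.6667) + (1.6667)·(1.6667)) / 5 = 27.3333/5 = 5.4667
  S = [[6.5667, 0.1333],
 [0.1333, 5.4667]].

Step 3 — invert S. det(S) = 6.5667·5.4667 - (0.1333)² = 35.88.
  S^{-1} = (1/det) · [[d, -b], [-b, a]] = [[0.1524, -0.0037],
 [-0.0037, 0.183]].

Step 4 — quadratic form (x̄ - mu_0)^T · S^{-1} · (x̄ - mu_0):
  S^{-1} · (x̄ - mu_0) = (0.3363, -0.3131),
  (x̄ - mu_0)^T · [...] = (2.1667)·(0.3363) + (-1.6667)·(-0.3131) = 1.2505.

Step 5 — scale by n: T² = 6 · 1.2505 = 7.5028.

T² ≈ 7.5028


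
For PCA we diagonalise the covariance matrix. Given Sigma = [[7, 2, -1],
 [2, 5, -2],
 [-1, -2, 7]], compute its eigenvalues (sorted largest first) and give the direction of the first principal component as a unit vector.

Step 1 — characteristic polynomial p(λ) = det(λI - Sigma) = λ³ - tr·λ² + c_1·λ - det, where tr = trace, c_1 = sum of the principal 2×2 minors, det = det(Sigma):
  tr = 7 + 5 + 7 = 19,
  c_1 = (7·5 - (2)²) + (7·7 - (-1)²) + (5·7 - (-2)²) = 31 + 48 + 31 = 110,
  det = 7·(5·7 - (-2)²) - (2)·((2)·7 - (-2)·(-1)) + (-1)·((2)·(-2) - 5·(-1)) = 7·(31) - (2)·(12) + (-1)·(1) = 192.
  So p(λ) = λ³ - 19λ² + 110λ - 192.
Step 2 — look for an integer root (rational root theorem: any rational root is an integer divisor of 192). Testing λ = 6:
  p(6) = 216 - 684 + 660 - 192 = 0  ✓
  Dividing out (λ - 6): p(λ) = (λ - 6)(λ² - 13λ + 32).
Step 3 — remaining eigenvalues from the quadratic λ² - 13λ + 32 = 0:
  Δ = 13² - 4·32 = 169 - 128 = 41,  λ = (13 ± √41)/2 = (13 ± 6.4031)/2 ≈ 9.7016 or 3.2984.
  Sorted: λ_1 = 9.7016,  λ_2 = 6,  λ_3 = 3.2984  (check: sum = 19 = tr ✓).

Step 4 — unit eigenvector for λ_1 ≈ 9.7016: v spans the null space of (Sigma - λ_1 I), whose rows are
  r_1 = (-2.7016, 2, -1),  r_2 = (2, -4.7016, -2),  r_3 = (-1, -2, -2.7016).
  v is orthogonal to every row, so take v ∝ r_1 × r_2 = ((2)·(-2) - (-1)·(-4.7016), (-1)·(2) - (-2.7016)·(-2), (-2.7016)·(-4.7016) - (2)·(2)) ≈ (-8.7016, -7.4031, 8.7016).
  Rescale (multiply by -1 so the first nonzero entry is positive): u = (8.7016, 7.4031, -8.7016).
  ||u|| = √((8.7016)² + (7.4031)² + (-8.7016)²) = √(206.2406) ≈ 14.3611,  v_1 = u/||u|| ≈ (0.6059, 0.5155, -0.6059) (||v_1|| = 1).

λ_1 = 9.7016,  λ_2 = 6,  λ_3 = 3.2984;  v_1 ≈ (0.6059, 0.5155, -0.6059)


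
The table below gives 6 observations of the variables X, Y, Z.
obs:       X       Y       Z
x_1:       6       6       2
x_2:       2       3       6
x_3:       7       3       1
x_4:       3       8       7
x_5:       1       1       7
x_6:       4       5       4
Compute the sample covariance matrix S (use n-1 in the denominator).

Step 1 — column means:
  mean(X) = (6 + 2 + 7 + 3 + 1 + 4) / 6 = 23/6 = 3.8333
  mean(Y) = (6 + 3 + 3 + 8 + 1 + 5) / 6 = 26/6 = 4.3333
  mean(Z) = (2 + 6 + 1 + 7 + 7 + 4) / 6 = 27/6 = 4.5

Step 2 — sample covariance S[i,j] = (1/(n-1)) · Σ_k (x_{k,i} - mean_i) · (x_{k,j} - mean_j), with n-1 = 5.
  S[X,X] = ((2.1667)·(2.1667) + (-1.8333)·(-1.8333) + (3.1667)·(3.1667) + (-0.8333)·(-0.8333) + (-2.8333)·(-2.8333) + (0.1667)·(0.1667)) / 5 = 26.8333/5 = 5.3667
  S[X,Y] = ((2.1667)·(1.6667) + (-1.8333)·(-1.3333) + (3.1667)·(-1.3333) + (-0.8333)·(3.6667) + (-2.8333)·(-3.3333) + (0.1667)·(0.6667)) / 5 = 8.3333/5 = 1.6667
  S[X,Z] = ((2.1667)·(-2.5) + (-1.8333)·(1.5) + (3.1667)·(-3.5) + (-0.8333)·(2.5) + (-2.8333)·(2.5) + (0.1667)·(-0.5)) / 5 = -28.5/5 = -5.7
  S[Y,Y] = ((1.6667)·(1.6667) + (-1.3333)·(-1.3333) + (-1.3333)·(-1.3333) + (3.6667)·(3.6667) + (-3.3333)·(-3.3333) + (0.6667)·(0.6667)) / 5 = 31.3333/5 = 6.2667
  S[Y,Z] = ((1.6667)·(-2.5) + (-1.3333)·(1.5) + (-1.3333)·(-3.5) + (3.6667)·(2.5) + (-3.3333)·(2.5) + (0.6667)·(-0.5)) / 5 = -1/5 = -0.2
  S[Z,Z] = ((-2.5)·(-2.5) + (1.5)·(1.5) + (-3.5)·(-3.5) + (2.5)·(2.5) + (2.5)·(2.5) + (-0.5)·(-0.5)) / 5 = 33.5/5 = 6.7

S is symmetric (S[j,i] = S[i,j]). Assembling:

S = [[5.3667, 1.6667, -5.7],
 [1.6667, 6.2667, -0.2],
 [-5.7, -0.2, 6.7]]


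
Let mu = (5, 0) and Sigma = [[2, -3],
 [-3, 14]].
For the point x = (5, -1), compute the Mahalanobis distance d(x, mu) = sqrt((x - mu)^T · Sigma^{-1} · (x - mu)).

Step 1 — centre the observation: (x - mu) = (0, -1).

Step 2 — invert Sigma. det(Sigma) = 2·14 - (-3)² = 19.
  Sigma^{-1} = (1/det) · [[d, -b], [-b, a]] = [[0.7368, 0.1579],
 [0.1579, 0.1053]].

Step 3 — form the quadratic (x - mu)^T · Sigma^{-1} · (x - mu):
  Sigma^{-1} · (x - mu) = (-0.1579, -0.1053).
  (x - mu)^T · [Sigma^{-1} · (x - mu)] = (0)·(-0.1579) + (-1)·(-0.1053) = 0.1053.

Step 4 — take square root: d = √(0.1053) ≈ 0.3244.

d(x, mu) = √(0.1053) ≈ 0.3244


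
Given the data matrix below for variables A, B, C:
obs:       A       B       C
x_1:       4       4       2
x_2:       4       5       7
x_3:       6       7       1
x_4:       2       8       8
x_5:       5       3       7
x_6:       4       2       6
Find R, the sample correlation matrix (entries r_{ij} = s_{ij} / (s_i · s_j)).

Step 1 — column means:
  mean(A) = (4 + 4 + 6 + 2 + 5 + 4) / 6 = 25/6 = 4.1667
  mean(B) = (4 + 5 + 7 + 8 + 3 + 2) / 6 = 29/6 = 4.8333
  mean(C) = (2 + 7 + 1 + 8 + 7 + 6) / 6 = 31/6 = 5.1667

Step 2 — sample variances and covariances s[i,j] = (1/(n-1)) · Σ_k (x_{k,i} - mean_i) · (x_{k,j} - mean_j), with n-1 = 5:
  s[A,A] = ((-0.1667)·(-0.1667) + (-0.1667)·(-0.1667) + (1.8333)·(1.8333) + (-2.1667)·(-2.1667) + (0.8333)·(0.8333) + (-0.1667)·(-0.1667)) / 5 = 8.8333/5 = 1.7667
  s[A,B] = ((-0.1667)·(-0.8333) + (-0.1667)·(0.1667) + (1.8333)·(2.1667) + (-2.1667)·(3.1667) + (0.8333)·(-1.8333) + (-0.1667)·(-2.8333)) / 5 = -3.8333/5 = -0.7667
  s[A,C] = ((-0.1667)·(-3.1667) + (-0.1667)·(1.8333) + (1.8333)·(-4.1667) + (-2.1667)·(2.8333) + (0.8333)·(1.8333) + (-0.1667)·(0.8333)) / 5 = -12.1667/5 = -2.4333
  s[B,B] = ((-0.8333)·(-0.8333) + (0.1667)·(0.1667) + (2.1667)·(2.1667) + (3.1667)·(3.1667) + (-1.8333)·(-1.8333) + (-2.8333)·(-2.8333)) / 5 = 26.8333/5 = 5.3667
  s[B,C] = ((-0.8333)·(-3.1667) + (0.1667)·(1.8333) + (2.1667)·(-4.1667) + (3.1667)·(2.8333) + (-1.8333)·(1.8333) + (-2.8333)·(0.8333)) / 5 = -2.8333/5 = -0.5667
  s[C,C] = ((-3.1667)·(-3.1667) + (1.8333)·(1.8333) + (-4.1667)·(-4.1667) + (2.8333)·(2.8333) + (1.8333)·(1.8333) + (0.8333)·(0.8333)) / 5 = 42.8333/5 = 8.5667
  Sample standard deviations s_i = √(s[i,i]):
  s(A) = √(1.7667) = 1.3292
  s(B) = √(5.3667) = 2.3166
  s(C) = √(8.5667) = 2.9269

Step 3 — r_{ij} = s_{ij} / (s_i · s_j):
  r[A,A] = 1 (diagonal).
  r[A,B] = -0.7667 / (1.3292 · 2.3166) = -0.7667 / 3.0791 = -0.249
  r[A,C] = -2.4333 / (1.3292 · 2.9269) = -2.4333 / 3.8903 = -0.6255
  r[B,B] = 1 (diagonal).
  r[B,C] = -0.5667 / (2.3166 · 2.9269) = -0.5667 / 6.7804 = -0.0836
  r[C,C] = 1 (diagonal).

R is symmetric with unit diagonal. Assembling:

R = [[1, -0.249, -0.6255],
 [-0.249, 1, -0.0836],
 [-0.6255, -0.0836, 1]]


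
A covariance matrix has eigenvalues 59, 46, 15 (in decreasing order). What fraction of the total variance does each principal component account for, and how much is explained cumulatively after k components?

Step 1 — total variance = trace(Sigma) = Σ λ_i = 59 + 46 + 15 = 120.

Step 2 — fraction explained by component i = λ_i / Σ λ:
  PC1: 59/120 = 0.4917
  PC2: 46/120 = 0.3833
  PC3: 15/120 = 0.125

Step 3 — cumulative fraction after k components = (λ_1 + ... + λ_k) / Σ λ:
  k = 1: 59/120 = 0.4917
  k = 2: (59 + 46)/120 = 105/120 = 0.875
  k = 3: (59 + 46 + 15)/120 = 120/120 = 1

Summary (fraction, with percent):

explained: PC1 0.4917 (49.17%), PC2 0.3833 (38.33%), PC3 0.125 (12.5%);  cumulative: 0.4917, 0.875, 1


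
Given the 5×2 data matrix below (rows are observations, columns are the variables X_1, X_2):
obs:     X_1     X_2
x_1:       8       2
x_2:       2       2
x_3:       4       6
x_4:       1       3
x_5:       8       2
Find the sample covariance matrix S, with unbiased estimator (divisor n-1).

Step 1 — column means:
  mean(X_1) = (8 + 2 + 4 + 1 + 8) / 5 = 23/5 = 4.6
  mean(X_2) = (2 + 2 + 6 + 3 + 2) / 5 = 15/5 = 3

Step 2 — sample covariance S[i,j] = (1/(n-1)) · Σ_k (x_{k,i} - mean_i) · (x_{k,j} - mean_j), with n-1 = 4.
  S[X_1,X_1] = ((3.4)·(3.4) + (-2.6)·(-2.6) + (-0.6)·(-0.6) + (-3.6)·(-3.6) + (3.4)·(3.4)) / 4 = 43.2/4 = 10.8
  S[X_1,X_2] = ((3.4)·(-1) + (-2.6)·(-1) + (-0.6)·(3) + (-3.6)·(0) + (3.4)·(-1)) / 4 = -6/4 = -1.5
  S[X_2,X_2] = ((-1)·(-1) + (-1)·(-1) + (3)·(3) + (0)·(0) + (-1)·(-1)) / 4 = 12/4 = 3

S is symmetric (S[j,i] = S[i,j]). Assembling:

S = [[10.8, -1.5],
 [-1.5, 3]]


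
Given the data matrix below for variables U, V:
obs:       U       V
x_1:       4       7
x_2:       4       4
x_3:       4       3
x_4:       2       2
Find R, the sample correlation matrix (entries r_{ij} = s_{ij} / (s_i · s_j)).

Step 1 — column means:
  mean(U) = (4 + 4 + 4 + 2) / 4 = 14/4 = 3.5
  mean(V) = (7 + 4 + 3 + 2) / 4 = 16/4 = 4

Step 2 — sample variances and covariances s[i,j] = (1/(n-1)) · Σ_k (x_{k,i} - mean_i) · (x_{k,j} - mean_j), with n-1 = 3:
  s[U,U] = ((0.5)·(0.5) + (0.5)·(0.5) + (0.5)·(0.5) + (-1.5)·(-1.5)) / 3 = 3/3 = 1
  s[U,V] = ((0.5)·(3) + (0.5)·(0) + (0.5)·(-1) + (-1.5)·(-2)) / 3 = 4/3 = 1.3333
  s[V,V] = ((3)·(3) + (0)·(0) + (-1)·(-1) + (-2)·(-2)) / 3 = 14/3 = 4.6667
  Sample standard deviations s_i = √(s[i,i]):
  s(U) = √(1) = 1
  s(V) = √(4.6667) = 2.1602

Step 3 — r_{ij} = s_{ij} / (s_i · s_j):
  r[U,U] = 1 (diagonal).
  r[U,V] = 1.3333 / (1 · 2.1602) = 1.3333 / 2.1602 = 0.6172
  r[V,V] = 1 (diagonal).

R is symmetric with unit diagonal. Assembling:

R = [[1, 0.6172],
 [0.6172, 1]]


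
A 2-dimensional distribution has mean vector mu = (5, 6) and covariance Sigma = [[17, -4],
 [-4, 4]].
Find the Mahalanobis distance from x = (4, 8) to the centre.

Step 1 — centre the observation: (x - mu) = (-1, 2).

Step 2 — invert Sigma. det(Sigma) = 17·4 - (-4)² = 52.
  Sigma^{-1} = (1/det) · [[d, -b], [-b, a]] = [[0.0769, 0.0769],
 [0.0769, 0.3269]].

Step 3 — form the quadratic (x - mu)^T · Sigma^{-1} · (x - mu):
  Sigma^{-1} · (x - mu) = (0.0769, 0.5769).
  (x - mu)^T · [Sigma^{-1} · (x - mu)] = (-1)·(0.0769) + (2)·(0.5769) = 1.0769.

Step 4 — take square root: d = √(1.0769) ≈ 1.0377.

d(x, mu) = √(1.0769) ≈ 1.0377


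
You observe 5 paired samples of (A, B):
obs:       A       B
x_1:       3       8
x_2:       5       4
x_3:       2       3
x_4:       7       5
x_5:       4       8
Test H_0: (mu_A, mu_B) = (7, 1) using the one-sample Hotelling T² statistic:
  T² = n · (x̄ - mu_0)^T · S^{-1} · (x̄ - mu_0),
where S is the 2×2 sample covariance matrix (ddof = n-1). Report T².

Step 1 — sample mean vector:
  mean(A) = (3 + 5 + 2 + 7 + 4) / 5 = 21/5 = 4.2
  mean(B) = (8 + 4 + 3 + 5 + 8) / 5 = 28/5 = 5.6
  x̄ = (4.2, 5.6),  deviation x̄ - mu_0 = (4.2, 5.6) - (7, 1) = (-2.8, 4.6).

Step 2 — sample covariance matrix, S[i,j] = (1/(n-1)) · Σ_k (x_{k,i} - mean_i) · (x_{k,j} - mean_j), divisor n-1 = 4:
  S[A,A] = ((-1.2)·(-1.2) + (0.8)·(0.8) + (-2.2)·(-2.2) + (2.8)·(2.8) + (-0.2)·(-0.2)) / 4 = 14.8/4 = 3.7
  S[A,B] = ((-1.2)·(2.4) + (0.8)·(-1.6) + (-2.2)·(-2.6) + (2.8)·(-0.6) + (-0.2)·(2.4)) / 4 = -0.6/4 = -0.15
  S[B,B] = ((2.4)·(2.4) + (-1.6)·(-1.6) + (-2.6)·(-2.6) + (-0.6)·(-0.6) + (2.4)·(2.4)) / 4 = 21.2/4 = 5.3
  S = [[3.7, -0.15],
 [-0.15, 5.3]].

Step 3 — invert S. det(S) = 3.7·5.3 - (-0.15)² = 19.5875.
  S^{-1} = (1/det) · [[d, -b], [-b, a]] = [[0.2706, 0.0077],
 [0.0077, 0.1889]].

Step 4 — quadratic form (x̄ - mu_0)^T · S^{-1} · (x̄ - mu_0):
  S^{-1} · (x̄ - mu_0) = (-0.7224, 0.8475),
  (x̄ - mu_0)^T · [...] = (-2.8)·(-0.7224) + (4.6)·(0.8475) = 5.9211.

Step 5 — scale by n: T² = 5 · 5.9211 = 29.6056.

T² ≈ 29.6056


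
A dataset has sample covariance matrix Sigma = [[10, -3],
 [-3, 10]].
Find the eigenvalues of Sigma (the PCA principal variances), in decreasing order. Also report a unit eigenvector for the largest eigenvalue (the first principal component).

Step 1 — characteristic polynomial of 2×2 Sigma:
  det(Sigma - λI) = λ² - trace · λ + det = 0.
  trace = 10 + 10 = 20, det = 10·10 - (-3)² = 91.
Step 2 — discriminant:
  Δ = trace² - 4·det = 400 - 364 = 36.
Step 3 — eigenvalues:
  λ = (trace ± √Δ)/2 = (20 ± 6)/2,
  λ_1 = 13,  λ_2 = 7.

Step 4 — unit eigenvector for λ_1: solve (Sigma - λ_1 I)v = 0. First row:
  (10 - 13)·v_x + (-3)·v_y = 0, i.e. (-3)·v_x + (-3)·v_y = 0,
  so v ∝ (b, λ_1 - a) = (-3, 3); multiply by -1 so the first entry is positive: u = (3, -3).
  ||u|| = √((3)² + (-3)²) = √(18) ≈ 4.2426,
  v_1 = u/||u|| ≈ (0.7071, -0.7071) (||v_1|| = 1).

λ_1 = 13,  λ_2 = 7;  v_1 ≈ (0.7071, -0.7071)


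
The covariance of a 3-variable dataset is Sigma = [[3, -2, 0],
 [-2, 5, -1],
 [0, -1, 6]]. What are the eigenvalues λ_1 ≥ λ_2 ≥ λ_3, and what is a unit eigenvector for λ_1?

Step 1 — characteristic polynomial p(λ) = det(λI - Sigma) = λ³ - tr·λ² + c_1·λ - det, where tr = trace, c_1 = sum of the principal 2×2 minors, det = det(Sigma):
  tr = 3 + 5 + 6 = 14,
  c_1 = (3·5 - (-2)²) + (3·6 - (0)²) + (5·6 - (-1)²) = 11 + 18 + 29 = 58,
  det = 3·(5·6 - (-1)²) - (-2)·((-2)·6 - (-1)·(0)) + (0)·((-2)·(-1) - 5·(0)) = 3·(29) - (-2)·(-12) + (0)·(2) = 63.
  So p(λ) = λ³ - 14λ² + 58λ - 63.
Step 2 — look for an integer root (rational root theorem: any rational root is an integer divisor of 63). Testing λ = 7:
  p(7) = 343 - 686 + 406 - 63 = 0  ✓
  Dividing out (λ - 7): p(λ) = (λ - 7)(λ² - 7λ + 9).
Step 3 — remaining eigenvalues from the quadratic λ² - 7λ + 9 = 0:
  Δ = 7² - 4·9 = 49 - 36 = 13,  λ = (7 ± √13)/2 = (7 ± 3.6056)/2 ≈ 5.3028 or 1.6972.
  Sorted: λ_1 = 7,  λ_2 = 5.3028,  λ_3 = 1.6972  (check: sum = 14 = tr ✓).

Step 4 — unit eigenvector for λ_1 = 7: v spans the null space of (Sigma - λ_1 I), whose rows are
  r_1 = (-4, -2, 0),  r_2 = (-2, -2, -1),  r_3 = (0, -1, -1).
  v is orthogonal to every row, so take v ∝ r_1 × r_2 = ((-2)·(-1) - (0)·(-2), (0)·(-2) - (-4)·(-1), (-4)·(-2) - (-2)·(-2)) = (2, -4, 4).
  Rescale (divide by 2): u = (1, -2, 2).
  ||u|| = √((1)² + (-2)² + (2)²) = √(9) = 3,  v_1 = u/||u|| ≈ (0.3333, -0.6667, 0.6667) (||v_1|| = 1).

λ_1 = 7,  λ_2 = 5.3028,  λ_3 = 1.6972;  v_1 ≈ (0.3333, -0.6667, 0.6667)


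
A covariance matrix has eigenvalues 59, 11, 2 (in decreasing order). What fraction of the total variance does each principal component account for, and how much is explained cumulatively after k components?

Step 1 — total variance = trace(Sigma) = Σ λ_i = 59 + 11 + 2 = 72.

Step 2 — fraction explained by component i = λ_i / Σ λ:
  PC1: 59/72 = 0.8194
  PC2: 11/72 = 0.1528
  PC3: 2/72 = 0.0278

Step 3 — cumulative fraction after k components = (λ_1 + ... + λ_k) / Σ λ:
  k = 1: 59/72 = 0.8194
  k = 2: (59 + 11)/72 = 70/72 = 0.9722
  k = 3: (59 + 11 + 2)/72 = 72/72 = 1

Summary (fraction, with percent):

explained: PC1 0.8194 (81.94%), PC2 0.1528 (15.28%), PC3 0.0278 (2.78%);  cumulative: 0.8194, 0.9722, 1


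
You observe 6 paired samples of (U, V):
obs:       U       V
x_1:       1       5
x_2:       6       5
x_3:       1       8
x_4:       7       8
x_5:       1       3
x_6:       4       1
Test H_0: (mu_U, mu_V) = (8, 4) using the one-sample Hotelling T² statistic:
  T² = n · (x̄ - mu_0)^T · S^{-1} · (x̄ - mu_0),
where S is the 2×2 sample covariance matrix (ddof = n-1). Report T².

Step 1 — sample mean vector:
  mean(U) = (1 + 6 + 1 + 7 + 1 + 4) / 6 = 20/6 = 3.3333
  mean(V) = (5 + 5 + 8 + 8 + 3 + 1) / 6 = 30/6 = 5
  x̄ = (3.3333, 5),  deviation x̄ - mu_0 = (3.3333, 5) - (8, 4) = (-4.6667, 1).

Step 2 — sample covariance matrix, S[i,j] = (1/(n-1)) · Σ_k (x_{k,i} - mean_i) · (x_{k,j} - mean_j), divisor n-1 = 5:
  S[U,U] = ((-2.3333)·(-2.3333) + (2.6667)·(2.6667) + (-2.3333)·(-2.3333) + (3.6667)·(3.6667) + (-2.3333)·(-2.3333) + (0.6667)·(0.6667)) / 5 = 37.3333/5 = 7.4667
  S[U,V] = ((-2.3333)·(0) + (2.6667)·(0) + (-2.3333)·(3) + (3.6667)·(3) + (-2.3333)·(-2) + (0.6667)·(-4)) / 5 = 6/5 = 1.2
  S[V,V] = ((0)·(0) + (0)·(0) + (3)·(3) + (3)·(3) + (-2)·(-2) + (-4)·(-4)) / 5 = 38/5 = 7.6
  S = [[7.4667, 1.2],
 [1.2, 7.6]].

Step 3 — invert S. det(S) = 7.4667·7.6 - (1.2)² = 55.3067.
  S^{-1} = (1/det) · [[d, -b], [-b, a]] = [[0.1374, -0.0217],
 [-0.0217, 0.135]].

Step 4 — quadratic form (x̄ - mu_0)^T · S^{-1} · (x̄ - mu_0):
  S^{-1} · (x̄ - mu_0) = (-0.663, 0.2363),
  (x̄ - mu_0)^T · [...] = (-4.6667)·(-0.663) + (1)·(0.2363) = 3.3301.

Step 5 — scale by n: T² = 6 · 3.3301 = 19.9807.

T² ≈ 19.9807


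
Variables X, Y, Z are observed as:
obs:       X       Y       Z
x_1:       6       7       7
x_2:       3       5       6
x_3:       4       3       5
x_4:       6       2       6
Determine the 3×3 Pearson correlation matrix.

Step 1 — column means:
  mean(X) = (6 + 3 + 4 + 6) / 4 = 19/4 = 4.75
  mean(Y) = (7 + 5 + 3 + 2) / 4 = 17/4 = 4.25
  mean(Z) = (7 + 6 + 5 + 6) / 4 = 24/4 = 6

Step 2 — sample variances and covariances s[i,j] = (1/(n-1)) · Σ_k (x_{k,i} - mean_i) · (x_{k,j} - mean_j), with n-1 = 3:
  s[X,X] = ((1.25)·(1.25) + (-1.75)·(-1.75) + (-0.75)·(-0.75) + (1.25)·(1.25)) / 3 = 6.75/3 = 2.25
  s[X,Y] = ((1.25)·(2.75) + (-1.75)·(0.75) + (-0.75)·(-1.25) + (1.25)·(-2.25)) / 3 = 0.25/3 = 0.0833
  s[X,Z] = ((1.25)·(1) + (-1.75)·(0) + (-0.75)·(-1) + (1.25)·(0)) / 3 = 2/3 = 0.6667
  s[Y,Y] = ((2.75)·(2.75) + (0.75)·(0.75) + (-1.25)·(-1.25) + (-2.25)·(-2.25)) / 3 = 14.75/3 = 4.9167
  s[Y,Z] = ((2.75)·(1) + (0.75)·(0) + (-1.25)·(-1) + (-2.25)·(0)) / 3 = 4/3 = 1.3333
  s[Z,Z] = ((1)·(1) + (0)·(0) + (-1)·(-1) + (0)·(0)) / 3 = 2/3 = 0.6667
  Sample standard deviations s_i = √(s[i,i]):
  s(X) = √(2.25) = 1.5
  s(Y) = √(4.9167) = 2.2174
  s(Z) = √(0.6667) = 0.8165

Step 3 — r_{ij} = s_{ij} / (s_i · s_j):
  r[X,X] = 1 (diagonal).
  r[X,Y] = 0.0833 / (1.5 · 2.2174) = 0.0833 / 3.326 = 0.0251
  r[X,Z] = 0.6667 / (1.5 · 0.8165) = 0.6667 / 1.2247 = 0.5443
  r[Y,Y] = 1 (diagonal).
  r[Y,Z] = 1.3333 / (2.2174 · 0.8165) = 1.3333 / 1.8105 = 0.7365
  r[Z,Z] = 1 (diagonal).

R is symmetric with unit diagonal. Assembling:

R = [[1, 0.0251, 0.5443],
 [0.0251, 1, 0.7365],
 [0.5443, 0.7365, 1]]


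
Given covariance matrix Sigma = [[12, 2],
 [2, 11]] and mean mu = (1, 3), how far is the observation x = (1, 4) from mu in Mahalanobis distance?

Step 1 — centre the observation: (x - mu) = (0, 1).

Step 2 — invert Sigma. det(Sigma) = 12·11 - (2)² = 128.
  Sigma^{-1} = (1/det) · [[d, -b], [-b, a]] = [[0.0859, -0.0156],
 [-0.0156, 0.0938]].

Step 3 — form the quadratic (x - mu)^T · Sigma^{-1} · (x - mu):
  Sigma^{-1} · (x - mu) = (-0.0156, 0.0938).
  (x - mu)^T · [Sigma^{-1} · (x - mu)] = (0)·(-0.0156) + (1)·(0.0938) = 0.0938.

Step 4 — take square root: d = √(0.0938) ≈ 0.3062.

d(x, mu) = √(0.0938) ≈ 0.3062


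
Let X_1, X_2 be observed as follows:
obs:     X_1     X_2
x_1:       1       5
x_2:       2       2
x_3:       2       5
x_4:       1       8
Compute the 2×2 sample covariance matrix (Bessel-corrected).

Step 1 — column means:
  mean(X_1) = (1 + 2 + 2 + 1) / 4 = 6/4 = 1.5
  mean(X_2) = (5 + 2 + 5 + 8) / 4 = 20/4 = 5

Step 2 — sample covariance S[i,j] = (1/(n-1)) · Σ_k (x_{k,i} - mean_i) · (x_{k,j} - mean_j), with n-1 = 3.
  S[X_1,X_1] = ((-0.5)·(-0.5) + (0.5)·(0.5) + (0.5)·(0.5) + (-0.5)·(-0.5)) / 3 = 1/3 = 0.3333
  S[X_1,X_2] = ((-0.5)·(0) + (0.5)·(-3) + (0.5)·(0) + (-0.5)·(3)) / 3 = -3/3 = -1
  S[X_2,X_2] = ((0)·(0) + (-3)·(-3) + (0)·(0) + (3)·(3)) / 3 = 18/3 = 6

S is symmetric (S[j,i] = S[i,j]). Assembling:

S = [[0.3333, -1],
 [-1, 6]]


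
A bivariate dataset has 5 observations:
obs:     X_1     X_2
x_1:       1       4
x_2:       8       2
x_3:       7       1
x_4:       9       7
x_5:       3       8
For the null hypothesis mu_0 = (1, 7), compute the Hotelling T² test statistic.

Step 1 — sample mean vector:
  mean(X_1) = (1 + 8 + 7 + 9 + 3) / 5 = 28/5 = 5.6
  mean(X_2) = (4 + 2 + 1 + 7 + 8) / 5 = 22/5 = 4.4
  x̄ = (5.6, 4.4),  deviation x̄ - mu_0 = (5.6, 4.4) - (1, 7) = (4.6, -2.6).

Step 2 — sample covariance matrix, S[i,j] = (1/(n-1)) · Σ_k (x_{k,i} - mean_i) · (x_{k,j} - mean_j), divisor n-1 = 4:
  S[X_1,X_1] = ((-4.6)·(-4.6) + (2.4)·(2.4) + (1.4)·(1.4) + (3.4)·(3.4) + (-2.6)·(-2.6)) / 4 = 47.2/4 = 11.8
  S[X_1,X_2] = ((-4.6)·(-0.4) + (2.4)·(-2.4) + (1.4)·(-3.4) + (3.4)·(2.6) + (-2.6)·(3.6)) / 4 = -9.2/4 = -2.3
  S[X_2,X_2] = ((-0.4)·(-0.4) + (-2.4)·(-2.4) + (-3.4)·(-3.4) + (2.6)·(2.6) + (3.6)·(3.6)) / 4 = 37.2/4 = 9.3
  S = [[11.8, -2.3],
 [-2.3, 9.3]].

Step 3 — invert S. det(S) = 11.8·9.3 - (-2.3)² = 104.45.
  S^{-1} = (1/det) · [[d, -b], [-b, a]] = [[0.089, 0.022],
 [0.022, 0.113]].

Step 4 — quadratic form (x̄ - mu_0)^T · S^{-1} · (x̄ - mu_0):
  S^{-1} · (x̄ - mu_0) = (0.3523, -0.1924),
  (x̄ - mu_0)^T · [...] = (4.6)·(0.3523) + (-2.6)·(-0.1924) = 2.121.

Step 5 — scale by n: T² = 5 · 2.121 = 10.6051.

T² ≈ 10.6051


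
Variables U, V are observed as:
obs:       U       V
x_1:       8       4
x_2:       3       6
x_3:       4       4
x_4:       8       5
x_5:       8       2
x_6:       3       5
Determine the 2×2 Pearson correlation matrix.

Step 1 — column means:
  mean(U) = (8 + 3 + 4 + 8 + 8 + 3) / 6 = 34/6 = 5.6667
  mean(V) = (4 + 6 + 4 + 5 + 2 + 5) / 6 = 26/6 = 4.3333

Step 2 — sample variances and covariances s[i,j] = (1/(n-1)) · Σ_k (x_{k,i} - mean_i) · (x_{k,j} - mean_j), with n-1 = 5:
  s[U,U] = ((2.3333)·(2.3333) + (-2.6667)·(-2.6667) + (-1.6667)·(-1.6667) + (2.3333)·(2.3333) + (2.3333)·(2.3333) + (-2.6667)·(-2.6667)) / 5 = 33.3333/5 = 6.6667
  s[U,V] = ((2.3333)·(-0.3333) + (-2.6667)·(1.6667) + (-1.6667)·(-0.3333) + (2.3333)·(0.6667) + (2.3333)·(-2.3333) + (-2.6667)·(0.6667)) / 5 = -10.3333/5 = -2.0667
  s[V,V] = ((-0.3333)·(-0.3333) + (1.6667)·(1.6667) + (-0.3333)·(-0.3333) + (0.6667)·(0.6667) + (-2.3333)·(-2.3333) + (0.6667)·(0.6667)) / 5 = 9.3333/5 = 1.8667
  Sample standard deviations s_i = √(s[i,i]):
  s(U) = √(6.6667) = 2.582
  s(V) = √(1.8667) = 1.3663

Step 3 — r_{ij} = s_{ij} / (s_i · s_j):
  r[U,U] = 1 (diagonal).
  r[U,V] = -2.0667 / (2.582 · 1.3663) = -2.0667 / 3.5277 = -0.5858
  r[V,V] = 1 (diagonal).

R is symmetric with unit diagonal. Assembling:

R = [[1, -0.5858],
 [-0.5858, 1]]


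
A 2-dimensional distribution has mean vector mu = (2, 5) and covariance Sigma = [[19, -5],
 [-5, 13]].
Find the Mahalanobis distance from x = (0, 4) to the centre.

Step 1 — centre the observation: (x - mu) = (-2, -1).

Step 2 — invert Sigma. det(Sigma) = 19·13 - (-5)² = 222.
  Sigma^{-1} = (1/det) · [[d, -b], [-b, a]] = [[0.0586, 0.0225],
 [0.0225, 0.0856]].

Step 3 — form the quadratic (x - mu)^T · Sigma^{-1} · (x - mu):
  Sigma^{-1} · (x - mu) = (-0.1396, -0.1306).
  (x - mu)^T · [Sigma^{-1} · (x - mu)] = (-2)·(-0.1396) + (-1)·(-0.1306) = 0.4099.

Step 4 — take square root: d = √(0.4099) ≈ 0.6402.

d(x, mu) = √(0.4099) ≈ 0.6402


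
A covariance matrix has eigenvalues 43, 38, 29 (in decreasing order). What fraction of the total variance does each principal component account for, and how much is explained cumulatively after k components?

Step 1 — total variance = trace(Sigma) = Σ λ_i = 43 + 38 + 29 = 110.

Step 2 — fraction explained by component i = λ_i / Σ λ:
  PC1: 43/110 = 0.3909
  PC2: 38/110 = 0.3455
  PC3: 29/110 = 0.2636

Step 3 — cumulative fraction after k components = (λ_1 + ... + λ_k) / Σ λ:
  k = 1: 43/110 = 0.3909
  k = 2: (43 + 38)/110 = 81/110 = 0.7364
  k = 3: (43 + 38 + 29)/110 = 110/110 = 1

Summary (fraction, with percent):

explained: PC1 0.3909 (39.09%), PC2 0.3455 (34.55%), PC3 0.2636 (26.36%);  cumulative: 0.3909, 0.7364, 1


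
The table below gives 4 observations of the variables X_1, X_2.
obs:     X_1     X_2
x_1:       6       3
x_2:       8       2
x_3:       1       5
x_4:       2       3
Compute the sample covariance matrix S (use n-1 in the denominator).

Step 1 — column means:
  mean(X_1) = (6 + 8 + 1 + 2) / 4 = 17/4 = 4.25
  mean(X_2) = (3 + 2 + 5 + 3) / 4 = 13/4 = 3.25

Step 2 — sample covariance S[i,j] = (1/(n-1)) · Σ_k (x_{k,i} - mean_i) · (x_{k,j} - mean_j), with n-1 = 3.
  S[X_1,X_1] = ((1.75)·(1.75) + (3.75)·(3.75) + (-3.25)·(-3.25) + (-2.25)·(-2.25)) / 3 = 32.75/3 = 10.9167
  S[X_1,X_2] = ((1.75)·(-0.25) + (3.75)·(-1.25) + (-3.25)·(1.75) + (-2.25)·(-0.25)) / 3 = -10.25/3 = -3.4167
  S[X_2,X_2] = ((-0.25)·(-0.25) + (-1.25)·(-1.25) + (1.75)·(1.75) + (-0.25)·(-0.25)) / 3 = 4.75/3 = 1.5833

S is symmetric (S[j,i] = S[i,j]). Assembling:

S = [[10.9167, -3.4167],
 [-3.4167, 1.5833]]


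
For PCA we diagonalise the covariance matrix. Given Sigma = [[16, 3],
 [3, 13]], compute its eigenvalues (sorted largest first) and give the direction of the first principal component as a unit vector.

Step 1 — characteristic polynomial of 2×2 Sigma:
  det(Sigma - λI) = λ² - trace · λ + det = 0.
  trace = 16 + 13 = 29, det = 16·13 - (3)² = 199.
Step 2 — discriminant:
  Δ = trace² - 4·det = 841 - 796 = 45.
Step 3 — eigenvalues:
  λ = (trace ± √Δ)/2 = (29 ± 6.7082)/2,
  λ_1 = 17.8541,  λ_2 = 11.1459.

Step 4 — unit eigenvector for λ_1: solve (Sigma - λ_1 I)v = 0. First row:
  (16 - 17.8541)·v_x + (3)·v_y = 0, i.e. (-1.8541)·v_x + (3)·v_y = 0,
  so v ∝ (b, λ_1 - a) = (3, 1.8541) = u.
  ||u|| = √((3)² + (1.8541)²) = √(12.4377) ≈ 3.5267,
  v_1 = u/||u|| ≈ (0.8507, 0.5257) (||v_1|| = 1).

λ_1 = 17.8541,  λ_2 = 11.1459;  v_1 ≈ (0.8507, 0.5257)


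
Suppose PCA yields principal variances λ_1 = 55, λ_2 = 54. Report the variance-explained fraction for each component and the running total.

Step 1 — total variance = trace(Sigma) = Σ λ_i = 55 + 54 = 109.

Step 2 — fraction explained by component i = λ_i / Σ λ:
  PC1: 55/109 = 0.5046
  PC2: 54/109 = 0.4954

Step 3 — cumulative fraction after k components = (λ_1 + ... + λ_k) / Σ λ:
  k = 1: 55/109 = 0.5046
  k = 2: (55 + 54)/109 = 109/109 = 1

Summary (fraction, with percent):

explained: PC1 0.5046 (50.46%), PC2 0.4954 (49.54%);  cumulative: 0.5046, 1


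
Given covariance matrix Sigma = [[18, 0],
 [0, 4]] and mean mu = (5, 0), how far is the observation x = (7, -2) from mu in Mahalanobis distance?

Step 1 — centre the observation: (x - mu) = (2, -2).

Step 2 — invert Sigma. det(Sigma) = 18·4 - (0)² = 72.
  Sigma^{-1} = (1/det) · [[d, -b], [-b, a]] = [[0.0556, 0],
 [0, 0.25]].

Step 3 — form the quadratic (x - mu)^T · Sigma^{-1} · (x - mu):
  Sigma^{-1} · (x - mu) = (0.1111, -0.5).
  (x - mu)^T · [Sigma^{-1} · (x - mu)] = (2)·(0.1111) + (-2)·(-0.5) = 1.2222.

Step 4 — take square root: d = √(1.2222) ≈ 1.1055.

d(x, mu) = √(1.2222) ≈ 1.1055


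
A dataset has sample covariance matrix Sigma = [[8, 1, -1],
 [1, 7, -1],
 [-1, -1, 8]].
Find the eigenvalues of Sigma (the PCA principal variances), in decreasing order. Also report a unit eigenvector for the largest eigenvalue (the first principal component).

Step 1 — characteristic polynomial p(λ) = det(λI - Sigma) = λ³ - tr·λ² + c_1·λ - det, where tr = trace, c_1 = sum of the principal 2×2 minors, det = det(Sigma):
  tr = 8 + 7 + 8 = 23,
  c_1 = (8·7 - (1)²) + (8·8 - (-1)²) + (7·8 - (-1)²) = 55 + 63 + 55 = 173,
  det = 8·(7·8 - (-1)²) - (1)·((1)·8 - (-1)·(-1)) + (-1)·((1)·(-1) - 7·(-1)) = 8·(55) - (1)·(7) + (-1)·(6) = 427.
  So p(λ) = λ³ - 23λ² + 173λ - 427.
Step 2 — look for an integer root (rational root theorem: any rational root is an integer divisor of 427). Testing λ = 7:
  p(7) = 343 - 1127 + 1211 - 427 = 0  ✓
  Dividing out (λ - 7): p(λ) = (λ - 7)(λ² - 16λ + 61).
Step 3 — remaining eigenvalues from the quadratic λ² - 16λ + 61 = 0:
  Δ = 16² - 4·61 = 256 - 244 = 12,  λ = (16 ± √12)/2 = (16 ± 3.4641)/2 ≈ 9.7321 or 6.2679.
  Sorted: λ_1 = 9.7321,  λ_2 = 7,  λ_3 = 6.2679  (check: sum = 23 = tr ✓).

Step 4 — unit eigenvector for λ_1 ≈ 9.7321: v spans the null space of (Sigma - λ_1 I), whose rows are
  r_1 = (-1.7321, 1, -1),  r_2 = (1, -2.7321, -1),  r_3 = (-1, -1, -1.7321).
  v is orthogonal to every row, so take v ∝ r_1 × r_2 = ((1)·(-1) - (-1)·(-2.7321), (-1)·(1) - (-1.7321)·(-1), (-1.7321)·(-2.7321) - (1)·(1)) ≈ (-3.7321, -2.7321, 3.7321).
  Rescale (multiply by -1 so the first nonzero entry is positive): u = (3.7321, 2.7321, -3.7321).
  ||u|| = √((3.7321)² + (2.7321)² + (-3.7321)²) = √(35.3205) ≈ 5.9431,  v_1 = u/||u|| ≈ (0.628, 0.4597, -0.628) (||v_1|| = 1).

λ_1 = 9.7321,  λ_2 = 7,  λ_3 = 6.2679;  v_1 ≈ (0.628, 0.4597, -0.628)


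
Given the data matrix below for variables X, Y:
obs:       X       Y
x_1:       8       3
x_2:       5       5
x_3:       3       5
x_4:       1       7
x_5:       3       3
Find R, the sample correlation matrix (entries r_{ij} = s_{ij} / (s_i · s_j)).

Step 1 — column means:
  mean(X) = (8 + 5 + 3 + 1 + 3) / 5 = 20/5 = 4
  mean(Y) = (3 + 5 + 5 + 7 + 3) / 5 = 23/5 = 4.6

Step 2 — sample variances and covariances s[i,j] = (1/(n-1)) · Σ_k (x_{k,i} - mean_i) · (x_{k,j} - mean_j), with n-1 = 4:
  s[X,X] = ((4)·(4) + (1)·(1) + (-1)·(-1) + (-3)·(-3) + (-1)·(-1)) / 4 = 28/4 = 7
  s[X,Y] = ((4)·(-1.6) + (1)·(0.4) + (-1)·(0.4) + (-3)·(2.4) + (-1)·(-1.6)) / 4 = -12/4 = -3
  s[Y,Y] = ((-1.6)·(-1.6) + (0.4)·(0.4) + (0.4)·(0.4) + (2.4)·(2.4) + (-1.6)·(-1.6)) / 4 = 11.2/4 = 2.8
  Sample standard deviations s_i = √(s[i,i]):
  s(X) = √(7) = 2.6458
  s(Y) = √(2.8) = 1.6733

Step 3 — r_{ij} = s_{ij} / (s_i · s_j):
  r[X,X] = 1 (diagonal).
  r[X,Y] = -3 / (2.6458 · 1.6733) = -3 / 4.4272 = -0.6776
  r[Y,Y] = 1 (diagonal).

R is symmetric with unit diagonal. Assembling:

R = [[1, -0.6776],
 [-0.6776, 1]]


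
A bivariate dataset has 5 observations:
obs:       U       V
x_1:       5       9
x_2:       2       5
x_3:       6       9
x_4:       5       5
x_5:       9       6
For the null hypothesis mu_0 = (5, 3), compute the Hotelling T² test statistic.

Step 1 — sample mean vector:
  mean(U) = (5 + 2 + 6 + 5 + 9) / 5 = 27/5 = 5.4
  mean(V) = (9 + 5 + 9 + 5 + 6) / 5 = 34/5 = 6.8
  x̄ = (5.4, 6.8),  deviation x̄ - mu_0 = (5.4, 6.8) - (5, 3) = (0.4, 3.8).

Step 2 — sample covariance matrix, S[i,j] = (1/(n-1)) · Σ_k (x_{k,i} - mean_i) · (x_{k,j} - mean_j), divisor n-1 = 4:
  S[U,U] = ((-0.4)·(-0.4) + (-3.4)·(-3.4) + (0.6)·(0.6) + (-0.4)·(-0.4) + (3.6)·(3.6)) / 4 = 25.2/4 = 6.3
  S[U,V] = ((-0.4)·(2.2) + (-3.4)·(-1.8) + (0.6)·(2.2) + (-0.4)·(-1.8) + (3.6)·(-0.8)) / 4 = 4.4/4 = 1.1
  S[V,V] = ((2.2)·(2.2) + (-1.8)·(-1.8) + (2.2)·(2.2) + (-1.8)·(-1.8) + (-0.8)·(-0.8)) / 4 = 16.8/4 = 4.2
  S = [[6.3, 1.1],
 [1.1, 4.2]].

Step 3 — invert S. det(S) = 6.3·4.2 - (1.1)² = 25.25.
  S^{-1} = (1/det) · [[d, -b], [-b, a]] = [[0.1663, -0.0436],
 [-0.0436, 0.2495]].

Step 4 — quadratic form (x̄ - mu_0)^T · S^{-1} · (x̄ - mu_0):
  S^{-1} · (x̄ - mu_0) = (-0.099, 0.9307),
  (x̄ - mu_0)^T · [...] = (0.4)·(-0.099) + (3.8)·(0.9307) = 3.497.

Step 5 — scale by n: T² = 5 · 3.497 = 17.4851.

T² ≈ 17.4851


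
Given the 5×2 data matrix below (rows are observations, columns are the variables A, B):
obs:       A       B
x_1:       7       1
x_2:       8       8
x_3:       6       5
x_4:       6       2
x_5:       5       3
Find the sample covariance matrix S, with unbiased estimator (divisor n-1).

Step 1 — column means:
  mean(A) = (7 + 8 + 6 + 6 + 5) / 5 = 32/5 = 6.4
  mean(B) = (1 + 8 + 5 + 2 + 3) / 5 = 19/5 = 3.8

Step 2 — sample covariance S[i,j] = (1/(n-1)) · Σ_k (x_{k,i} - mean_i) · (x_{k,j} - mean_j), with n-1 = 4.
  S[A,A] = ((0.6)·(0.6) + (1.6)·(1.6) + (-0.4)·(-0.4) + (-0.4)·(-0.4) + (-1.4)·(-1.4)) / 4 = 5.2/4 = 1.3
  S[A,B] = ((0.6)·(-2.8) + (1.6)·(4.2) + (-0.4)·(1.2) + (-0.4)·(-1.8) + (-1.4)·(-0.8)) / 4 = 6.4/4 = 1.6
  S[B,B] = ((-2.8)·(-2.8) + (4.2)·(4.2) + (1.2)·(1.2) + (-1.8)·(-1.8) + (-0.8)·(-0.8)) / 4 = 30.8/4 = 7.7

S is symmetric (S[j,i] = S[i,j]). Assembling:

S = [[1.3, 1.6],
 [1.6, 7.7]]


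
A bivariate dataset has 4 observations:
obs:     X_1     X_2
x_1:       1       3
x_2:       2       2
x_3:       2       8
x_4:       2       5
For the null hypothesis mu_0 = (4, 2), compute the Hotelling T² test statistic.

Step 1 — sample mean vector:
  mean(X_1) = (1 + 2 + 2 + 2) / 4 = 7/4 = 1.75
  mean(X_2) = (3 + 2 + 8 + 5) / 4 = 18/4 = 4.5
  x̄ = (1.75, 4.5),  deviation x̄ - mu_0 = (1.75, 4.5) - (4, 2) = (-2.25, 2.5).

Step 2 — sample covariance matrix, S[i,j] = (1/(n-1)) · Σ_k (x_{k,i} - mean_i) · (x_{k,j} - mean_j), divisor n-1 = 3:
  S[X_1,X_1] = ((-0.75)·(-0.75) + (0.25)·(0.25) + (0.25)·(0.25) + (0.25)·(0.25)) / 3 = 0.75/3 = 0.25
  S[X_1,X_2] = ((-0.75)·(-1.5) + (0.25)·(-2.5) + (0.25)·(3.5) + (0.25)·(0.5)) / 3 = 1.5/3 = 0.5
  S[X_2,X_2] = ((-1.5)·(-1.5) + (-2.5)·(-2.5) + (3.5)·(3.5) + (0.5)·(0.5)) / 3 = 21/3 = 7
  S = [[0.25, 0.5],
 [0.5, 7]].

Step 3 — invert S. det(S) = 0.25·7 - (0.5)² = 1.5.
  S^{-1} = (1/det) · [[d, -b], [-b, a]] = [[4.6667, -0.3333],
 [-0.3333, 0.1667]].

Step 4 — quadratic form (x̄ - mu_0)^T · S^{-1} · (x̄ - mu_0):
  S^{-1} · (x̄ - mu_0) = (-11.3333, 1.1667),
  (x̄ - mu_0)^T · [...] = (-2.25)·(-11.3333) + (2.5)·(1.1667) = 28.4167.

Step 5 — scale by n: T² = 4 · 28.4167 = 113.6667.

T² ≈ 113.6667


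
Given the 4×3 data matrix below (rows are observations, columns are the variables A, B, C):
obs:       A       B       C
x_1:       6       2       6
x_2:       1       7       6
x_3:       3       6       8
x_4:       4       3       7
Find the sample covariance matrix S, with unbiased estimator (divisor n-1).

Step 1 — column means:
  mean(A) = (6 + 1 + 3 + 4) / 4 = 14/4 = 3.5
  mean(B) = (2 + 7 + 6 + 3) / 4 = 18/4 = 4.5
  mean(C) = (6 + 6 + 8 + 7) / 4 = 27/4 = 6.75

Step 2 — sample covariance S[i,j] = (1/(n-1)) · Σ_k (x_{k,i} - mean_i) · (x_{k,j} - mean_j), with n-1 = 3.
  S[A,A] = ((2.5)·(2.5) + (-2.5)·(-2.5) + (-0.5)·(-0.5) + (0.5)·(0.5)) / 3 = 13/3 = 4.3333
  S[A,B] = ((2.5)·(-2.5) + (-2.5)·(2.5) + (-0.5)·(1.5) + (0.5)·(-1.5)) / 3 = -14/3 = -4.6667
  S[A,C] = ((2.5)·(-0.75) + (-2.5)·(-0.75) + (-0.5)·(1.25) + (0.5)·(0.25)) / 3 = -0.5/3 = -0.1667
  S[B,B] = ((-2.5)·(-2.5) + (2.5)·(2.5) + (1.5)·(1.5) + (-1.5)·(-1.5)) / 3 = 17/3 = 5.6667
  S[B,C] = ((-2.5)·(-0.75) + (2.5)·(-0.75) + (1.5)·(1.25) + (-1.5)·(0.25)) / 3 = 1.5/3 = 0.5
  S[C,C] = ((-0.75)·(-0.75) + (-0.75)·(-0.75) + (1.25)·(1.25) + (0.25)·(0.25)) / 3 = 2.75/3 = 0.9167

S is symmetric (S[j,i] = S[i,j]). Assembling:

S = [[4.3333, -4.6667, -0.1667],
 [-4.6667, 5.6667, 0.5],
 [-0.1667, 0.5, 0.9167]]


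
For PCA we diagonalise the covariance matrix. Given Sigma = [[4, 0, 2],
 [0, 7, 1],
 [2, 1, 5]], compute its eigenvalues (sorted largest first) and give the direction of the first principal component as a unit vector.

Step 1 — characteristic polynomial p(λ) = det(λI - Sigma) = λ³ - tr·λ² + c_1·λ - det, where tr = trace, c_1 = sum of the principal 2×2 minors, det = det(Sigma):
  tr = 4 + 7 + 5 = 16,
  c_1 = (4·7 - (0)²) + (4·5 - (2)²) + (7·5 - (1)²) = 28 + 16 + 34 = 78,
  det = 4·(7·5 - (1)²) - (0)·((0)·5 - (1)·(2)) + (2)·((0)·(1) - 7·(2)) = 4·(34) - (0)·(-2) + (2)·(-14) = 108.
  So p(λ) = λ³ - 16λ² + 78λ - 108.
Step 2 — look for an integer root (rational root theorem: any rational root is an integer divisor of 108). Testing λ = 6:
  p(6) = 216 - 576 + 468 - 108 = 0  ✓
  Dividing out (λ - 6): p(λ) = (λ - 6)(λ² - 10λ + 18).
Step 3 — remaining eigenvalues from the quadratic λ² - 10λ + 18 = 0:
  Δ = 10² - 4·18 = 100 - 72 = 28,  λ = (10 ± √28)/2 = (10 ± 5.2915)/2 ≈ 7.6458 or 2.3542.
  Sorted: λ_1 = 7.6458,  λ_2 = 6,  λ_3 = 2.3542  (check: sum = 16 = tr ✓).

Step 4 — unit eigenvector for λ_1 ≈ 7.6458: v spans the null space of (Sigma - λ_1 I), whose rows are
  r_1 = (-3.6458, 0, 2),  r_2 = (0, -0.6458, 1),  r_3 = (2, 1, -2.6458).
  v is orthogonal to every row, so take v ∝ r_1 × r_2 = ((0)·(1) - (2)·(-0.6458), (2)·(0) - (-3.6458)·(1), (-3.6458)·(-0.6458) - (0)·(0)) ≈ (1.2915, 3.6458, 2.3542).
  Let u = (1.2915, 3.6458, 2.3542).
  ||u|| = √((1.2915)² + (3.6458)² + (2.3542)²) = √(20.502) ≈ 4.5279,  v_1 = u/||u|| ≈ (0.2852, 0.8052, 0.5199) (||v_1|| = 1).

λ_1 = 7.6458,  λ_2 = 6,  λ_3 = 2.3542;  v_1 ≈ (0.2852, 0.8052, 0.5199)


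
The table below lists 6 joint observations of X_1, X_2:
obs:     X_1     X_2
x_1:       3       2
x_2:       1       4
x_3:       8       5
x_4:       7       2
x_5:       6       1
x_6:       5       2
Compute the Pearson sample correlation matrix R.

Step 1 — column means:
  mean(X_1) = (3 + 1 + 8 + 7 + 6 + 5) / 6 = 30/6 = 5
  mean(X_2) = (2 + 4 + 5 + 2 + 1 + 2) / 6 = 16/6 = 2.6667

Step 2 — sample variances and covariances s[i,j] = (1/(n-1)) · Σ_k (x_{k,i} - mean_i) · (x_{k,j} - mean_j), with n-1 = 5:
  s[X_1,X_1] = ((-2)·(-2) + (-4)·(-4) + (3)·(3) + (2)·(2) + (1)·(1) + (0)·(0)) / 5 = 34/5 = 6.8
  s[X_1,X_2] = ((-2)·(-0.6667) + (-4)·(1.3333) + (3)·(2.3333) + (2)·(-0.6667) + (1)·(-1.6667) + (0)·(-0.6667)) / 5 = 0/5 = 0
  s[X_2,X_2] = ((-0.6667)·(-0.6667) + (1.3333)·(1.3333) + (2.3333)·(2.3333) + (-0.6667)·(-0.6667) + (-1.6667)·(-1.6667) + (-0.6667)·(-0.6667)) / 5 = 11.3333/5 = 2.2667
  Sample standard deviations s_i = √(s[i,i]):
  s(X_1) = √(6.8) = 2.6077
  s(X_2) = √(2.2667) = 1.5055

Step 3 — r_{ij} = s_{ij} / (s_i · s_j):
  r[X_1,X_1] = 1 (diagonal).
  r[X_1,X_2] = 0 / (2.6077 · 1.5055) = 0 / 3.926 = 0
  r[X_2,X_2] = 1 (diagonal).

R is symmetric with unit diagonal. Assembling:

R = [[1, 0],
 [0, 1]]
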